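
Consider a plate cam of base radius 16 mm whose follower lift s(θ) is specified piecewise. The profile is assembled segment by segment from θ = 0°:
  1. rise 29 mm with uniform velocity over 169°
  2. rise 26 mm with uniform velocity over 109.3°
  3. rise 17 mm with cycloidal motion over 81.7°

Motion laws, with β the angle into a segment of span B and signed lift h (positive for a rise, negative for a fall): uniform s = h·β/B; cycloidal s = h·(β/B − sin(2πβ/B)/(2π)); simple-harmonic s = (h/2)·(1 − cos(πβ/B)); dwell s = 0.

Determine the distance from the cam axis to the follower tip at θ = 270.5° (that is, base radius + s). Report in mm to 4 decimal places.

seg 1 [0°–169°] uniform, h=29: full span → s += 29 → s = 29.0000
seg 2 [169°–278.3°] uniform, h=26: θ=270.5° here. β=101.5, B=109.3. 26·101.5/109.3 = 24.1446 → s = 53.1446
radial distance = base radius + s = 16 + 53.1446 = 69.1446

69.1446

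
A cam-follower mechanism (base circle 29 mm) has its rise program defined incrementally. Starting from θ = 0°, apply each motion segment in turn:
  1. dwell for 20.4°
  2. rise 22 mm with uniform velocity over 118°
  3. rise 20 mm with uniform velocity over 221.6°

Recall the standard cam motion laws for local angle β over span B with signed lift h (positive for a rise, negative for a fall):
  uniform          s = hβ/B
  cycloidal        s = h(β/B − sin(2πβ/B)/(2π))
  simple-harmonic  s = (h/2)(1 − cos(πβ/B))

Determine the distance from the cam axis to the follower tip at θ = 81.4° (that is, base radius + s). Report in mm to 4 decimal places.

seg 1 [0°–20.4°] dwell: s stays 0.0000
seg 2 [20.4°–138.4°] uniform, h=22: θ=81.4° here. β=61, B=118. 22·61/118 = 11.3729 → s = 11.3729
radial distance = base radius + s = 29 + 11.3729 = 40.3729

40.3729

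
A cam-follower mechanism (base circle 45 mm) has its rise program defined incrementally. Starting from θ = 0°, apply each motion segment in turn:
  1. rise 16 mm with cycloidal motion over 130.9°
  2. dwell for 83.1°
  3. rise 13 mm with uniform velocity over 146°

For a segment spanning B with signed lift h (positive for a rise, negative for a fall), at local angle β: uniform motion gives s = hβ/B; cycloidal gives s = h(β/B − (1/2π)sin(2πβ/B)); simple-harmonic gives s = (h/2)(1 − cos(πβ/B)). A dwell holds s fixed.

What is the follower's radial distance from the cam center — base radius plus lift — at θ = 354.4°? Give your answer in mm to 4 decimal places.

seg 1 [0°–130.9°] cycloidal, h=16: full span → s += 16 → s = 16.0000
seg 2 [130.9°–214°] dwell: s stays 16.0000
seg 3 [214°–360°] uniform, h=13: θ=354.4° here. β=140.4, B=146. 13·140.4/146 = 12.5014 → s = 28.5014
radial distance = base radius + s = 45 + 28.5014 = 73.5014

73.5014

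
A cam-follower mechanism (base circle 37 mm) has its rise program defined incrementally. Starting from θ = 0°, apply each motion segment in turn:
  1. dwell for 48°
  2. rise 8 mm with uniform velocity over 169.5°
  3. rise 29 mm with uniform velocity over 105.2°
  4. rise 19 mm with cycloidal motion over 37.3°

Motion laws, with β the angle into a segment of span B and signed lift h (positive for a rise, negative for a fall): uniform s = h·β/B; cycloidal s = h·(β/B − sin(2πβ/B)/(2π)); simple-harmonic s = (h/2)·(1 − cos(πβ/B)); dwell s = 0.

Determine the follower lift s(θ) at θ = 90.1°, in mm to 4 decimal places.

seg 1 [0°–48°] dwell: s stays 0.0000
seg 2 [48°–217.5°] uniform, h=8: θ=90.1° here. β=42.1, B=169.5. 8·42.1/169.5 = 1.9870 → s = 1.9870

1.9870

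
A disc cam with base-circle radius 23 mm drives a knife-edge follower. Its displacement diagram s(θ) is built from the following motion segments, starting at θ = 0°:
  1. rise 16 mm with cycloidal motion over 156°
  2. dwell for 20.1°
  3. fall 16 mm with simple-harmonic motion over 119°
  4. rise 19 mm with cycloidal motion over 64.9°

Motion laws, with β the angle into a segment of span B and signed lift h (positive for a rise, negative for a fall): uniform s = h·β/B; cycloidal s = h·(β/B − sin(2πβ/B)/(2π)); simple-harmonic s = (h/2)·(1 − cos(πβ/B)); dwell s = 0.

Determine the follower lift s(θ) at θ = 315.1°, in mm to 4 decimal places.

seg 1 [0°–156°] cycloidal, h=16: full span → s += 16 → s = 16.0000
seg 2 [156°–176.1°] dwell: s stays 16.0000
seg 3 [176.1°–295.1°] simple-harmonic, h=-16: full span → s += -16 → s = 0.0000
seg 4 [295.1°–360°] cycloidal, h=19: θ=315.1° here. β=20, B=64.9. 19·(0.3082 − sin(2π·0.3082)/(2π)) = 3.0309 → s = 3.0309

3.0309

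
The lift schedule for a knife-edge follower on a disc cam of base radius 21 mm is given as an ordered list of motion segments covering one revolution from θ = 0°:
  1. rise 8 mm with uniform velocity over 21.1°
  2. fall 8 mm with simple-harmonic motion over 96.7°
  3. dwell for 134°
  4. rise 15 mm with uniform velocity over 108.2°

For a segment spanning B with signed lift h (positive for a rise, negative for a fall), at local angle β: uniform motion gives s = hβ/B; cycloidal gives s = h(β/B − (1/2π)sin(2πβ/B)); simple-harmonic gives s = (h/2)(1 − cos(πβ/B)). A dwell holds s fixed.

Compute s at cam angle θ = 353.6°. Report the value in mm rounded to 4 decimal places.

seg 1 [0°–21.1°] uniform, h=8: full span → s += 8 → s = 8.0000
seg 2 [21.1°–117.8°] simple-harmonic, h=-8: full span → s += -8 → s = 0.0000
seg 3 [117.8°–251.8°] dwell: s stays 0.0000
seg 4 [251.8°–360°] uniform, h=15: θ=353.6° here. β=101.8, B=108.2. 15·101.8/108.2 = 14.1128 → s = 14.1128

14.1128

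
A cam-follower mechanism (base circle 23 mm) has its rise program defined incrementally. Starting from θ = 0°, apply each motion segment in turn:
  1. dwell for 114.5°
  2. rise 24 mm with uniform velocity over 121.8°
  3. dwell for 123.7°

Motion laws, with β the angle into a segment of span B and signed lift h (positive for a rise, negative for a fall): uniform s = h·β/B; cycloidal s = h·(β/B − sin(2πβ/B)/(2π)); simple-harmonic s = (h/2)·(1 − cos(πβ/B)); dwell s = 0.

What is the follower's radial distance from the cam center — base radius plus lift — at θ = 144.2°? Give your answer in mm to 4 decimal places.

seg 1 [0°–114.5°] dwell: s stays 0.0000
seg 2 [114.5°–236.3°] uniform, h=24: θ=144.2° here. β=29.7, B=121.8. 24·29.7/121.8 = 5.8522 → s = 5.8522
radial distance = base radius + s = 23 + 5.8522 = 28.8522

28.8522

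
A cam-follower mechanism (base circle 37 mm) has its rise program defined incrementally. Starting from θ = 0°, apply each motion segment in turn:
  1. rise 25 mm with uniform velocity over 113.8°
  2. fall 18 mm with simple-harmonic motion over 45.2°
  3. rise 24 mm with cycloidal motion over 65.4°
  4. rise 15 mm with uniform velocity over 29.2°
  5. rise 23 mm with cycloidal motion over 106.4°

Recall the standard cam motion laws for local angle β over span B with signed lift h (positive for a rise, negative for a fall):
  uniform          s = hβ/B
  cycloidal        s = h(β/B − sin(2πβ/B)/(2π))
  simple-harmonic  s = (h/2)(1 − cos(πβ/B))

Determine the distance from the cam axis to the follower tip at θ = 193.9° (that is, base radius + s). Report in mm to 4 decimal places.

seg 1 [0°–113.8°] uniform, h=25: full span → s += 25 → s = 25.0000
seg 2 [113.8°–159°] simple-harmonic, h=-18: full span → s += -18 → s = 7.0000
seg 3 [159°–224.4°] cycloidal, h=24: θ=193.9° here. β=34.9, B=65.4. 24·(0.5336 − sin(2π·0.5336)/(2π)) = 13.6087 → s = 20.6087
radial distance = base radius + s = 37 + 20.6087 = 57.6087

57.6087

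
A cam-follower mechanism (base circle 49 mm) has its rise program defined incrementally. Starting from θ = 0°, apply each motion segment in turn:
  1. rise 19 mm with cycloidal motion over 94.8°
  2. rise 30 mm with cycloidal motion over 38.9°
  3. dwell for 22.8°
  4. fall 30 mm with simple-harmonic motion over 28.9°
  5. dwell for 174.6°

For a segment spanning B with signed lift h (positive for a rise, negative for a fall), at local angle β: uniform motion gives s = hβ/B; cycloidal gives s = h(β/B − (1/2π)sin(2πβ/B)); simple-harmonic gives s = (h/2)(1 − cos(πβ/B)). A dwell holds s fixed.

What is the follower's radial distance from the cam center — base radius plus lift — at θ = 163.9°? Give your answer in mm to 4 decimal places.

seg 1 [0°–94.8°] cycloidal, h=19: full span → s += 19 → s = 19.0000
seg 2 [94.8°–133.7°] cycloidal, h=30: full span → s += 30 → s = 49.0000
seg 3 [133.7°–156.5°] dwell: s stays 49.0000
seg 4 [156.5°–185.4°] simple-harmonic, h=-30: θ=163.9° here. β=7.4, B=28.9. -30/2·(1 − cos(π·0.2561)) = -4.5971 → s = 44.4029
radial distance = base radius + s = 49 + 44.4029 = 93.4029

93.4029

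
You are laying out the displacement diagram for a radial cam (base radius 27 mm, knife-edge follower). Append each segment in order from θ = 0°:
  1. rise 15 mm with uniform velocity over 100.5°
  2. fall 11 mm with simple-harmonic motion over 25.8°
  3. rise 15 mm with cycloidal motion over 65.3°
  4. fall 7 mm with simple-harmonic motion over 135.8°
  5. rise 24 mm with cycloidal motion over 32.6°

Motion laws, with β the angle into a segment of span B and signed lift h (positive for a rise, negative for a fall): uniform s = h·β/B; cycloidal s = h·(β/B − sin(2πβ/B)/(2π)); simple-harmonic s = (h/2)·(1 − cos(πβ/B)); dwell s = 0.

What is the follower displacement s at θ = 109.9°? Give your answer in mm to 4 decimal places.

seg 1 [0°–100.5°] uniform, h=15: full span → s += 15 → s = 15.0000
seg 2 [100.5°–126.3°] simple-harmonic, h=-11: θ=109.9° here. β=9.4, B=25.8. -11/2·(1 − cos(π·0.3643)) = -3.2263 → s = 11.7737

11.7737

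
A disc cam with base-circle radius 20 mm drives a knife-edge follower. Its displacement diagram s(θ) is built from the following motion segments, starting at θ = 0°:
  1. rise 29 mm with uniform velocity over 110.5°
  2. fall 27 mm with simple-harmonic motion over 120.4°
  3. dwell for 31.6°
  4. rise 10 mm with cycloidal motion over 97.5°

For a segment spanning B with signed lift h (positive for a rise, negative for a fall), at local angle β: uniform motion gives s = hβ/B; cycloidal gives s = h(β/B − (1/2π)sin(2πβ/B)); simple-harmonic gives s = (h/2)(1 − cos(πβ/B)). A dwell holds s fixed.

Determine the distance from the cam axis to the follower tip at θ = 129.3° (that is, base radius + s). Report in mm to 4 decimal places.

seg 1 [0°–110.5°] uniform, h=29: full span → s += 29 → s = 29.0000
seg 2 [110.5°–230.9°] simple-harmonic, h=-27: θ=129.3° here. β=18.8, B=120.4. -27/2·(1 − cos(π·0.1561)) = -1.5920 → s = 27.4080
radial distance = base radius + s = 20 + 27.4080 = 47.4080

47.4080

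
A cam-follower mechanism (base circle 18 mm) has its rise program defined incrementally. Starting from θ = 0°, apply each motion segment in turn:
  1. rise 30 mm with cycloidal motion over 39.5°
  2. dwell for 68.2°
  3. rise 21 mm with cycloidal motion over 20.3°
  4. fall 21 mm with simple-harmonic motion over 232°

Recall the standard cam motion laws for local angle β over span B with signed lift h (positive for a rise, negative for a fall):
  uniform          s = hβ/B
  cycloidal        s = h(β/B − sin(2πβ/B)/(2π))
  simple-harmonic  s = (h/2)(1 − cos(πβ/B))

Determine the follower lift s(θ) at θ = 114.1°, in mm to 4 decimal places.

seg 1 [0°–39.5°] cycloidal, h=30: full span → s += 30 → s = 30.0000
seg 2 [39.5°–107.7°] dwell: s stays 30.0000
seg 3 [107.7°–128°] cycloidal, h=21: θ=114.1° here. β=6.4, B=20.3. 21·(0.3153 − sin(2π·0.3153)/(2π)) = 3.5556 → s = 33.5556

33.5556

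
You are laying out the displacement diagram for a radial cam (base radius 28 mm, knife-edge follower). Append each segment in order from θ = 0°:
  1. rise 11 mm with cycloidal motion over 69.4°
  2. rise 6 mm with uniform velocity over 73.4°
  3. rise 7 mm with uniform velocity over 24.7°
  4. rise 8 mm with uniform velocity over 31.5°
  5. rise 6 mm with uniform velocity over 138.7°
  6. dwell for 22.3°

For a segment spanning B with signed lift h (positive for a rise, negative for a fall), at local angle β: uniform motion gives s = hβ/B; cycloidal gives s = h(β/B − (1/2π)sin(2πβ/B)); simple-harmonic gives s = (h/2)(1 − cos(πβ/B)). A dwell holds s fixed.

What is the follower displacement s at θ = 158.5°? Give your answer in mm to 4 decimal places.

seg 1 [0°–69.4°] cycloidal, h=11: full span → s += 11 → s = 11.0000
seg 2 [69.4°–142.8°] uniform, h=6: full span → s += 6 → s = 17.0000
seg 3 [142.8°–167.5°] uniform, h=7: θ=158.5° here. β=15.7, B=24.7. 7·15.7/24.7 = 4.4494 → s = 21.4494

21.4494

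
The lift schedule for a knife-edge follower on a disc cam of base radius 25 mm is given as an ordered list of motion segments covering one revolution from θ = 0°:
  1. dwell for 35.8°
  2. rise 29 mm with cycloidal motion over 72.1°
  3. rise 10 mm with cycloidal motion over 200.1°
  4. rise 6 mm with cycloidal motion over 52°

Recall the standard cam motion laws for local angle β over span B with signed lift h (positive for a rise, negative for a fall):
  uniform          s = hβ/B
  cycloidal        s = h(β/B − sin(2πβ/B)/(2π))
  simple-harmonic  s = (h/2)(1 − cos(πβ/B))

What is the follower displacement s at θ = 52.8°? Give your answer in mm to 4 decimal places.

seg 1 [0°–35.8°] dwell: s stays 0.0000
seg 2 [35.8°–107.9°] cycloidal, h=29: θ=52.8° here. β=17, B=72.1. 29·(0.2358 − sin(2π·0.2358)/(2π)) = 2.2406 → s = 2.2406

2.2406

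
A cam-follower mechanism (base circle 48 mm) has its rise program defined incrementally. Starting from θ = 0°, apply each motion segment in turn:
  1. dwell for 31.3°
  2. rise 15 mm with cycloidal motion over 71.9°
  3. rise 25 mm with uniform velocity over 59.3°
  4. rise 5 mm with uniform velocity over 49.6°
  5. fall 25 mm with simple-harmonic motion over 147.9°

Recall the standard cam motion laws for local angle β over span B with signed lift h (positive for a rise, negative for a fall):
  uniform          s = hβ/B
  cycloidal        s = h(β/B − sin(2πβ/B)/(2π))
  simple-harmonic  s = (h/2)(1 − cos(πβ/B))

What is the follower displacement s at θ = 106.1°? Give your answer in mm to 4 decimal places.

seg 1 [0°–31.3°] dwell: s stays 0.0000
seg 2 [31.3°–103.2°] cycloidal, h=15: full span → s += 15 → s = 15.0000
seg 3 [103.2°–162.5°] uniform, h=25: θ=106.1° here. β=2.9, B=59.3. 25·2.9/59.3 = 1.2226 → s = 16.2226

16.2226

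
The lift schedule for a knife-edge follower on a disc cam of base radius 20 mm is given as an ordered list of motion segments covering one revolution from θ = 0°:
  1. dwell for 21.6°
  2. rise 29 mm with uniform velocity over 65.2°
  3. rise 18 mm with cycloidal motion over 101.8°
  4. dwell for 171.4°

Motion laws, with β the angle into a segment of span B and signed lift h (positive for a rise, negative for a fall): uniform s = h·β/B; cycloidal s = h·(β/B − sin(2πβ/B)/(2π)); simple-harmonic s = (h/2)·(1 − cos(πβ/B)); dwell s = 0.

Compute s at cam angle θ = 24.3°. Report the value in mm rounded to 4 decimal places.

seg 1 [0°–21.6°] dwell: s stays 0.0000
seg 2 [21.6°–86.8°] uniform, h=29: θ=24.3° here. β=2.7, B=65.2. 29·2.7/65.2 = 1.2009 → s = 1.2009

1.2009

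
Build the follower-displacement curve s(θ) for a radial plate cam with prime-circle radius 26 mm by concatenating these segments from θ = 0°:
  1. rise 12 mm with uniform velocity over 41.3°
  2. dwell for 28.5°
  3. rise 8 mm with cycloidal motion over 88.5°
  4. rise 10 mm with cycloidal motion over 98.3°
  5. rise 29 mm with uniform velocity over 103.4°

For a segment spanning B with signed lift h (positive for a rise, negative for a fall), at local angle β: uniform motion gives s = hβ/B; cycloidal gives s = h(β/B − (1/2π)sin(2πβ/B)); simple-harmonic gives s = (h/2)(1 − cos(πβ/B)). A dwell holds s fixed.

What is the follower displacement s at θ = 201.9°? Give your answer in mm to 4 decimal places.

seg 1 [0°–41.3°] uniform, h=12: full span → s += 12 → s = 12.0000
seg 2 [41.3°–69.8°] dwell: s stays 12.0000
seg 3 [69.8°–158.3°] cycloidal, h=8: full span → s += 8 → s = 20.0000
seg 4 [158.3°–256.6°] cycloidal, h=10: θ=201.9° here. β=43.6, B=98.3. 10·(0.4435 − sin(2π·0.4435)/(2π)) = 3.8826 → s = 23.8826

23.8826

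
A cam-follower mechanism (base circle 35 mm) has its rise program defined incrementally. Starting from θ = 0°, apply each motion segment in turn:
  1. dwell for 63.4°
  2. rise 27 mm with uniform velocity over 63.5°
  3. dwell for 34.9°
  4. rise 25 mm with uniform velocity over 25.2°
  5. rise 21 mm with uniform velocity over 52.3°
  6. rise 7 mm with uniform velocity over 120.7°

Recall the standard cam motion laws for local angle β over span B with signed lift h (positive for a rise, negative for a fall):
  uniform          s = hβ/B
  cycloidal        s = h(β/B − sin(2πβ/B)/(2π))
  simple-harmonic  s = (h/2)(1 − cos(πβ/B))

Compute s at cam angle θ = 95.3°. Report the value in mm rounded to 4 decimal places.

seg 1 [0°–63.4°] dwell: s stays 0.0000
seg 2 [63.4°–126.9°] uniform, h=27: θ=95.3° here. β=31.9, B=63.5. 27·31.9/63.5 = 13.5638 → s = 13.5638

13.5638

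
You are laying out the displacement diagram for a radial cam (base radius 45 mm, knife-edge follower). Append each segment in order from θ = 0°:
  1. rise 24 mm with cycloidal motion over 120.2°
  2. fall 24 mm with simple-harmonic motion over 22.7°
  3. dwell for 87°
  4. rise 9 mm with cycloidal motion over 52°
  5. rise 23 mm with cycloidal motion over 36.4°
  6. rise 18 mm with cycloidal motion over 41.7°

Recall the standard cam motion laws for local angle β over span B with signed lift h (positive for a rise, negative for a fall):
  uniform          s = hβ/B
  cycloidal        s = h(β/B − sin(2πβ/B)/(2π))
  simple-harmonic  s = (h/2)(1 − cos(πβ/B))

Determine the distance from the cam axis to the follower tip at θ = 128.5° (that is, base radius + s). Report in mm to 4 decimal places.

seg 1 [0°–120.2°] cycloidal, h=24: full span → s += 24 → s = 24.0000
seg 2 [120.2°–142.9°] simple-harmonic, h=-24: θ=128.5° here. β=8.3, B=22.7. -24/2·(1 − cos(π·0.3656)) = -7.0838 → s = 16.9162
radial distance = base radius + s = 45 + 16.9162 = 61.9162

61.9162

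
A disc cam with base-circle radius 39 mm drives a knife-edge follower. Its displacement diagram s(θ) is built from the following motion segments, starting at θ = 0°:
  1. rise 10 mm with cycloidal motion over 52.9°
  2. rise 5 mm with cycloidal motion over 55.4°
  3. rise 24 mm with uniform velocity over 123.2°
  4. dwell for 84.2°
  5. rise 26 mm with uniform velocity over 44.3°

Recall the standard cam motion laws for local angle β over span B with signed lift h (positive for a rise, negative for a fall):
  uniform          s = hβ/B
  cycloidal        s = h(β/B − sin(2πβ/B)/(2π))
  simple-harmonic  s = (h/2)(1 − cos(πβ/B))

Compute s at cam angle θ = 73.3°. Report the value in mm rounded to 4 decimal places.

seg 1 [0°–52.9°] cycloidal, h=10: full span → s += 10 → s = 10.0000
seg 2 [52.9°–108.3°] cycloidal, h=5: θ=73.3° here. β=20.4, B=55.4. 5·(0.3682 − sin(2π·0.3682)/(2π)) = 1.2550 → s = 11.2550

11.2550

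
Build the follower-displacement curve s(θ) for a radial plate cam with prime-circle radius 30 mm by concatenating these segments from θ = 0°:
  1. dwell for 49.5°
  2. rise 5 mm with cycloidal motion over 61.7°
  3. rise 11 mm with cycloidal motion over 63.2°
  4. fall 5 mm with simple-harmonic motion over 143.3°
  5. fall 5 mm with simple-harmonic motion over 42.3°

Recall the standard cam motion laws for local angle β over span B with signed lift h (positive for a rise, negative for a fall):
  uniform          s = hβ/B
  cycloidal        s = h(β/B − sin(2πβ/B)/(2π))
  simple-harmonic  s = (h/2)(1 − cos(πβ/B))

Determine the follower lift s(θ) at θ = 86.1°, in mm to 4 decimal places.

seg 1 [0°–49.5°] dwell: s stays 0.0000
seg 2 [49.5°–111.2°] cycloidal, h=5: θ=86.1° here. β=36.6, B=61.7. 5·(0.5932 − sin(2π·0.5932)/(2π)) = 3.4058 → s = 3.4058

3.4058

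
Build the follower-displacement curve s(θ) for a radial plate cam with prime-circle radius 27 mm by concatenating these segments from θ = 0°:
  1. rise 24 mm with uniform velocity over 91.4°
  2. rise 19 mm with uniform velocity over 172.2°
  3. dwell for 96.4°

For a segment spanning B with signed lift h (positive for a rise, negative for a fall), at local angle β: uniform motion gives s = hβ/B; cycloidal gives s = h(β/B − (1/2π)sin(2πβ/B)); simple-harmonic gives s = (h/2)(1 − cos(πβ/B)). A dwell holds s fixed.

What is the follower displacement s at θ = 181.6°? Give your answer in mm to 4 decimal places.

seg 1 [0°–91.4°] uniform, h=24: full span → s += 24 → s = 24.0000
seg 2 [91.4°–263.6°] uniform, h=19: θ=181.6° here. β=90.2, B=172.2. 19·90.2/172.2 = 9.9524 → s = 33.9524

33.9524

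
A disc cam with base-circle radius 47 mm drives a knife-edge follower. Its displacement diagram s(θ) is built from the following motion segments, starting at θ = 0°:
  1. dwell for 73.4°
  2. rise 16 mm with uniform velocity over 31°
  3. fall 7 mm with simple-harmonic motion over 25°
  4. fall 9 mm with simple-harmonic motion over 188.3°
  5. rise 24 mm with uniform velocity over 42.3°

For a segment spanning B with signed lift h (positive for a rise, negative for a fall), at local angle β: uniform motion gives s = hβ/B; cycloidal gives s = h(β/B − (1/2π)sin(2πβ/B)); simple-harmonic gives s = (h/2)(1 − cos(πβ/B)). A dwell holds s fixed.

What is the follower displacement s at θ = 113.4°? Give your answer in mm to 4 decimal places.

seg 1 [0°–73.4°] dwell: s stays 0.0000
seg 2 [73.4°–104.4°] uniform, h=16: full span → s += 16 → s = 16.0000
seg 3 [104.4°–129.4°] simple-harmonic, h=-7: θ=113.4° here. β=9, B=25. -7/2·(1 − cos(π·0.3600)) = -2.0098 → s = 13.9902

13.9902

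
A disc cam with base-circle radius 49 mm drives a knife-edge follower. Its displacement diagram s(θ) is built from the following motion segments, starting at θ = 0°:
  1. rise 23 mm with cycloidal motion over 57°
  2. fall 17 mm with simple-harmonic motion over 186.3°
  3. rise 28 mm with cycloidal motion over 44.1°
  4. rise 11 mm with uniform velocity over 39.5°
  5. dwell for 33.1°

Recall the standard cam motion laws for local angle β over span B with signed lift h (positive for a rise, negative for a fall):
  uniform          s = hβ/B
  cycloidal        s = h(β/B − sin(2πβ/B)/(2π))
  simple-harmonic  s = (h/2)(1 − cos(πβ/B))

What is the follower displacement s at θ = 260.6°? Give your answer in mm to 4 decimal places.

seg 1 [0°–57°] cycloidal, h=23: full span → s += 23 → s = 23.0000
seg 2 [57°–243.3°] simple-harmonic, h=-17: full span → s += -17 → s = 6.0000
seg 3 [243.3°–287.4°] cycloidal, h=28: θ=260.6° here. β=17.3, B=44.1. 28·(0.3923 − sin(2π·0.3923)/(2π)) = 8.1933 → s = 14.1933

14.1933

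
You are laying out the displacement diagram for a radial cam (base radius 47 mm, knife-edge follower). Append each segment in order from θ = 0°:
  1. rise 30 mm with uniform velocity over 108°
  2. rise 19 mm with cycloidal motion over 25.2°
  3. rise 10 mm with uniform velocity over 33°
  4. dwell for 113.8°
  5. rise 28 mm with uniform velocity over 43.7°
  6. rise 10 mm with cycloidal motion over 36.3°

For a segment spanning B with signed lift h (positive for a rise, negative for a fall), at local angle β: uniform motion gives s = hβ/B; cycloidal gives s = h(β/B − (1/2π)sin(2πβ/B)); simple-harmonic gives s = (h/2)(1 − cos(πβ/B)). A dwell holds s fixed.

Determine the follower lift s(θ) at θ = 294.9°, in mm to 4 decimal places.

seg 1 [0°–108°] uniform, h=30: full span → s += 30 → s = 30.0000
seg 2 [108°–133.2°] cycloidal, h=19: full span → s += 19 → s = 49.0000
seg 3 [133.2°–166.2°] uniform, h=10: full span → s += 10 → s = 59.0000
seg 4 [166.2°–280°] dwell: s stays 59.0000
seg 5 [280°–323.7°] uniform, h=28: θ=294.9° here. β=14.9, B=43.7. 28·14.9/43.7 = 9.5469 → s = 68.5469

68.5469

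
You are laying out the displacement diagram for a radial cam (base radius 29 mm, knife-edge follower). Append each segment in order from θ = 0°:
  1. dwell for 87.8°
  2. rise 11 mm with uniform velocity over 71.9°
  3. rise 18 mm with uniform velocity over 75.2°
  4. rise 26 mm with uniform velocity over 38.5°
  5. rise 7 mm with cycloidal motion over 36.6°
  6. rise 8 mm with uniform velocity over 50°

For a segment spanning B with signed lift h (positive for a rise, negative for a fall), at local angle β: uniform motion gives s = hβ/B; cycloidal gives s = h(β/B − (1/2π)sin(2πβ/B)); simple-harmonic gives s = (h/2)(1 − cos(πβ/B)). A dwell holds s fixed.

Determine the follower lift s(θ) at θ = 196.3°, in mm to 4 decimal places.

seg 1 [0°–87.8°] dwell: s stays 0.0000
seg 2 [87.8°–159.7°] uniform, h=11: full span → s += 11 → s = 11.0000
seg 3 [159.7°–234.9°] uniform, h=18: θ=196.3° here. β=36.6, B=75.2. 18·36.6/75.2 = 8.7606 → s = 19.7606

19.7606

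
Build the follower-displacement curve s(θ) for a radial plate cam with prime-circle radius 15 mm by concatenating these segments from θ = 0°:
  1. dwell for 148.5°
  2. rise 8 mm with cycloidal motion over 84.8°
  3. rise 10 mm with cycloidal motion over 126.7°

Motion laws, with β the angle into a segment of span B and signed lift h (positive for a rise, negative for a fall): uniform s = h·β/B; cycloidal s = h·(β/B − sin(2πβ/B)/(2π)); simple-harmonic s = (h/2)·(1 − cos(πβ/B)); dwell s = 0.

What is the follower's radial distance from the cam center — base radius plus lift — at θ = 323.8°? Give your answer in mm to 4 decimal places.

seg 1 [0°–148.5°] dwell: s stays 0.0000
seg 2 [148.5°–233.3°] cycloidal, h=8: full span → s += 8 → s = 8.0000
seg 3 [233.3°–360°] cycloidal, h=10: θ=323.8° here. β=90.5, B=126.7. 10·(0.7143 − sin(2π·0.7143)/(2π)) = 8.6945 → s = 16.6945
radial distance = base radius + s = 15 + 16.6945 = 31.6945

31.6945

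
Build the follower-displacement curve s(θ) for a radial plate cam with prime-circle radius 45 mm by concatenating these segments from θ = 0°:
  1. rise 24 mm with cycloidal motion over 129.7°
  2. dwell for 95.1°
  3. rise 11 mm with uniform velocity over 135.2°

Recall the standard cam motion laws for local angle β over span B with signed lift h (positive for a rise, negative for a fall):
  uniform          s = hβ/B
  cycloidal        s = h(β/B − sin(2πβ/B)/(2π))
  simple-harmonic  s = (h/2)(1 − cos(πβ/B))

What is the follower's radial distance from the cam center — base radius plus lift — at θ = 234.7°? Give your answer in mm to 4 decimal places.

seg 1 [0°–129.7°] cycloidal, h=24: full span → s += 24 → s = 24.0000
seg 2 [129.7°–224.8°] dwell: s stays 24.0000
seg 3 [224.8°–360°] uniform, h=11: θ=234.7° here. β=9.9, B=135.2. 11·9.9/135.2 = 0.8055 → s = 24.8055
radial distance = base radius + s = 45 + 24.8055 = 69.8055

69.8055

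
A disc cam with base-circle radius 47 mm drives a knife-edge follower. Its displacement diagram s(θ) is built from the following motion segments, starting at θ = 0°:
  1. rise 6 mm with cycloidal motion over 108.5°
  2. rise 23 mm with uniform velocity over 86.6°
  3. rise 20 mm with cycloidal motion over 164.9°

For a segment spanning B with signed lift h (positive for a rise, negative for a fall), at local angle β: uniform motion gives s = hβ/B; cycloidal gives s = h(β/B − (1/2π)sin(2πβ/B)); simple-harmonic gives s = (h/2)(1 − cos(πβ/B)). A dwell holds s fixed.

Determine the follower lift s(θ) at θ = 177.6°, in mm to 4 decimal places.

seg 1 [0°–108.5°] cycloidal, h=6: full span → s += 6 → s = 6.0000
seg 2 [108.5°–195.1°] uniform, h=23: θ=177.6° here. β=69.1, B=86.6. 23·69.1/86.6 = 18.3522 → s = 24.3522

24.3522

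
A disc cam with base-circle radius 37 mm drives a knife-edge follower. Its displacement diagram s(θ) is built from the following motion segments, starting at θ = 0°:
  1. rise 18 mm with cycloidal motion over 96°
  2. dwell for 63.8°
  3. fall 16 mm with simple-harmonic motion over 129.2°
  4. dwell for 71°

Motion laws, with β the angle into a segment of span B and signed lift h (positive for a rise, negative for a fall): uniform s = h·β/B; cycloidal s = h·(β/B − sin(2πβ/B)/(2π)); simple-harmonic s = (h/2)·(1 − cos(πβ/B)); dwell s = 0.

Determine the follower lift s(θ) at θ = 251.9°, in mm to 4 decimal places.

seg 1 [0°–96°] cycloidal, h=18: full span → s += 18 → s = 18.0000
seg 2 [96°–159.8°] dwell: s stays 18.0000
seg 3 [159.8°–289°] simple-harmonic, h=-16: θ=251.9° here. β=92.1, B=129.2. -16/2·(1 − cos(π·0.7128)) = -12.9596 → s = 5.0404

5.0404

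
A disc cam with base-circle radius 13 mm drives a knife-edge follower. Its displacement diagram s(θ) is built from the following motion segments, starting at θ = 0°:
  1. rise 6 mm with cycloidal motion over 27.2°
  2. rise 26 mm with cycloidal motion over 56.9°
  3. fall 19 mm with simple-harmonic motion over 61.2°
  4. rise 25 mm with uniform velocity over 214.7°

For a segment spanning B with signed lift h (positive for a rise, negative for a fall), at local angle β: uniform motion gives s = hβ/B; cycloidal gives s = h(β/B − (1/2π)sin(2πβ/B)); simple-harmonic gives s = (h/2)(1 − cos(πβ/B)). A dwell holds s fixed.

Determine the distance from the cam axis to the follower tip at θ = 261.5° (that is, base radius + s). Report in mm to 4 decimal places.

seg 1 [0°–27.2°] cycloidal, h=6: full span → s += 6 → s = 6.0000
seg 2 [27.2°–84.1°] cycloidal, h=26: full span → s += 26 → s = 32.0000
seg 3 [84.1°–145.3°] simple-harmonic, h=-19: full span → s += -19 → s = 13.0000
seg 4 [145.3°–360°] uniform, h=25: θ=261.5° here. β=116.2, B=214.7. 25·116.2/214.7 = 13.5305 → s = 26.5305
radial distance = base radius + s = 13 + 26.5305 = 39.5305

39.5305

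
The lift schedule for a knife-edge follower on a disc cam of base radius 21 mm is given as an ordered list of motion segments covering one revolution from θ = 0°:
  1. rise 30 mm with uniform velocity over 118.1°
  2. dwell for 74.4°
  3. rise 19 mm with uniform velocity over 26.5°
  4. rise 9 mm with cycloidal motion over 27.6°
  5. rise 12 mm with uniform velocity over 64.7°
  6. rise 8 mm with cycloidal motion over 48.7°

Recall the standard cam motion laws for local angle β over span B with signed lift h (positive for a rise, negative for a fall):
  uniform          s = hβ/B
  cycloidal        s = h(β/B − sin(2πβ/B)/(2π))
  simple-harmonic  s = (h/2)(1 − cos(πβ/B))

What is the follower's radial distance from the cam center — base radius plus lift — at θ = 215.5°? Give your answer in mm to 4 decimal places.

seg 1 [0°–118.1°] uniform, h=30: full span → s += 30 → s = 30.0000
seg 2 [118.1°–192.5°] dwell: s stays 30.0000
seg 3 [192.5°–219°] uniform, h=19: θ=215.5° here. β=23, B=26.5. 19·23/26.5 = 16.4906 → s = 46.4906
radial distance = base radius + s = 21 + 46.4906 = 67.4906

67.4906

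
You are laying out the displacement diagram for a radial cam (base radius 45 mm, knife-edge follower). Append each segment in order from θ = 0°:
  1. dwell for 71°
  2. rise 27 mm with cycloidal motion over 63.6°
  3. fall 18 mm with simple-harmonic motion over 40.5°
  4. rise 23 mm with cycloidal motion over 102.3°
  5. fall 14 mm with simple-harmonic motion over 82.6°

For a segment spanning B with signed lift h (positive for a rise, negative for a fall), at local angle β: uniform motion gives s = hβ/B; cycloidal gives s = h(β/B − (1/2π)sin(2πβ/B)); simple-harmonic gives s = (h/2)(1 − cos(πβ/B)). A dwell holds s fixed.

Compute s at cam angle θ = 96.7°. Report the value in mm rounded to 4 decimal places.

seg 1 [0°–71°] dwell: s stays 0.0000
seg 2 [71°–134.6°] cycloidal, h=27: θ=96.7° here. β=25.7, B=63.6. 27·(0.4041 − sin(2π·0.4041)/(2π)) = 8.4747 → s = 8.4747

8.4747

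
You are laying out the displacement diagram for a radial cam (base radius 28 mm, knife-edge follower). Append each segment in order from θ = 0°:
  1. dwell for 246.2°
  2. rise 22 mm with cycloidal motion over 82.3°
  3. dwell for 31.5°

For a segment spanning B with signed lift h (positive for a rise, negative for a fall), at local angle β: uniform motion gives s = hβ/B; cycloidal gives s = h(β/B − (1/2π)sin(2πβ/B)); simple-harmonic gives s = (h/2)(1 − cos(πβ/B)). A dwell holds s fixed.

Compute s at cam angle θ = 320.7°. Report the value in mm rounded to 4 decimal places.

seg 1 [0°–246.2°] dwell: s stays 0.0000
seg 2 [246.2°–328.5°] cycloidal, h=22: θ=320.7° here. β=74.5, B=82.3. 22·(0.9052 − sin(2π·0.9052)/(2π)) = 21.8789 → s = 21.8789

21.8789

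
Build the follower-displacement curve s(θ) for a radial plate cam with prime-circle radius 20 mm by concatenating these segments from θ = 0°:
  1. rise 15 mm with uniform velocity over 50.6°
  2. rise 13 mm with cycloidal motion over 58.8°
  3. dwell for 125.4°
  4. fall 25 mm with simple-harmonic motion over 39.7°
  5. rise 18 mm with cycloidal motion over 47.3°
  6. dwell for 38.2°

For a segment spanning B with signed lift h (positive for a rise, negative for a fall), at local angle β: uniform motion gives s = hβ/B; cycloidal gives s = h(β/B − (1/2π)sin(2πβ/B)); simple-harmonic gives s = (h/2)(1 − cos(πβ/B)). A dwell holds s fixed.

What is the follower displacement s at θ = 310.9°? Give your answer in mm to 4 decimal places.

seg 1 [0°–50.6°] uniform, h=15: full span → s += 15 → s = 15.0000
seg 2 [50.6°–109.4°] cycloidal, h=13: full span → s += 13 → s = 28.0000
seg 3 [109.4°–234.8°] dwell: s stays 28.0000
seg 4 [234.8°–274.5°] simple-harmonic, h=-25: full span → s += -25 → s = 3.0000
seg 5 [274.5°–321.8°] cycloidal, h=18: θ=310.9° here. β=36.4, B=47.3. 18·(0.7696 − sin(2π·0.7696)/(2π)) = 16.6952 → s = 19.6952

19.6952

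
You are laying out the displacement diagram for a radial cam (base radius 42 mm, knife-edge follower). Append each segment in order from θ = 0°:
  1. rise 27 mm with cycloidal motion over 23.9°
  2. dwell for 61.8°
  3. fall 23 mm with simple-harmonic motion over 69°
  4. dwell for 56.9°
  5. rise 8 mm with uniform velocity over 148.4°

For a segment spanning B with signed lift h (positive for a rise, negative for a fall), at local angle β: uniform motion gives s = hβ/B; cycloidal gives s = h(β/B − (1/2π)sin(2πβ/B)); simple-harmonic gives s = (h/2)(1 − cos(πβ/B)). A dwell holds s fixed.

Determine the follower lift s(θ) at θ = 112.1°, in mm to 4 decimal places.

seg 1 [0°–23.9°] cycloidal, h=27: full span → s += 27 → s = 27.0000
seg 2 [23.9°–85.7°] dwell: s stays 27.0000
seg 3 [85.7°–154.7°] simple-harmonic, h=-23: θ=112.1° here. β=26.4, B=69. -23/2·(1 − cos(π·0.3826)) = -7.3543 → s = 19.6457

19.6457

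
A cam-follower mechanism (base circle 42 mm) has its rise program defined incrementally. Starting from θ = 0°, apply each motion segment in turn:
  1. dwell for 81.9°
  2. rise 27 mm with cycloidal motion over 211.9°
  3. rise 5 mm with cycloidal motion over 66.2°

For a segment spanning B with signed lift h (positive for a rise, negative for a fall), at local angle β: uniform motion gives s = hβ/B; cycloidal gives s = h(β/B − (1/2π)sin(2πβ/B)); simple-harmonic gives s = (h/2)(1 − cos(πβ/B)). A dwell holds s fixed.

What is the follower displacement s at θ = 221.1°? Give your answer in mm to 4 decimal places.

seg 1 [0°–81.9°] dwell: s stays 0.0000
seg 2 [81.9°–293.8°] cycloidal, h=27: θ=221.1° here. β=139.2, B=211.9. 27·(0.6569 − sin(2π·0.6569)/(2π)) = 21.3196 → s = 21.3196

21.3196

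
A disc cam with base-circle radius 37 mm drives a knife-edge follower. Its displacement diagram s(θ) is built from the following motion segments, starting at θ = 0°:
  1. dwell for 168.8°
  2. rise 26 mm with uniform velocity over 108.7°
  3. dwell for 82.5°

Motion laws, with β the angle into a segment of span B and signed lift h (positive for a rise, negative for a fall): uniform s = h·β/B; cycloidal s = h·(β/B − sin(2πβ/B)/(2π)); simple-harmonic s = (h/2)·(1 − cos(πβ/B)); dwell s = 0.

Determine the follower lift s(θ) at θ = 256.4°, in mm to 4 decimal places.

seg 1 [0°–168.8°] dwell: s stays 0.0000
seg 2 [168.8°–277.5°] uniform, h=26: θ=256.4° here. β=87.6, B=108.7. 26·87.6/108.7 = 20.9531 → s = 20.9531

20.9531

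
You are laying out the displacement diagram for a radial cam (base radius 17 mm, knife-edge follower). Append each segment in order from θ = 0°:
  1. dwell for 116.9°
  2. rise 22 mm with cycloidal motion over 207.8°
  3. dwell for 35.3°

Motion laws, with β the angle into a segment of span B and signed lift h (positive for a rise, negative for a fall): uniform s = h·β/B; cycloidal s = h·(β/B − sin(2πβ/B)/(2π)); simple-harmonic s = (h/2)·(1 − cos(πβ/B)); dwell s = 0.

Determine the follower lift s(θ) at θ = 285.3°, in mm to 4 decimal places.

seg 1 [0°–116.9°] dwell: s stays 0.0000
seg 2 [116.9°–324.7°] cycloidal, h=22: θ=285.3° here. β=168.4, B=207.8. 22·(0.8104 − sin(2π·0.8104)/(2π)) = 21.0810 → s = 21.0810

21.0810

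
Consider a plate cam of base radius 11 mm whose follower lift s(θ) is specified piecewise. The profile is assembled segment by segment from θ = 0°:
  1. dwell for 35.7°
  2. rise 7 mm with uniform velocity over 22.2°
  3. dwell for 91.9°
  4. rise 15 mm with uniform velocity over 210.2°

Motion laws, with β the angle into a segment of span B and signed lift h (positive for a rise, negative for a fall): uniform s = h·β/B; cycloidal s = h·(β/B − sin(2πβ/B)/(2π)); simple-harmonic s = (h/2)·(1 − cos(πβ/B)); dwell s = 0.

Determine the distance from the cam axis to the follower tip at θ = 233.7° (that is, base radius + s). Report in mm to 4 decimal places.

seg 1 [0°–35.7°] dwell: s stays 0.0000
seg 2 [35.7°–57.9°] uniform, h=7: full span → s += 7 → s = 7.0000
seg 3 [57.9°–149.8°] dwell: s stays 7.0000
seg 4 [149.8°–360°] uniform, h=15: θ=233.7° here. β=83.9, B=210.2. 15·83.9/210.2 = 5.9872 → s = 12.9872
radial distance = base radius + s = 11 + 12.9872 = 23.9872

23.9872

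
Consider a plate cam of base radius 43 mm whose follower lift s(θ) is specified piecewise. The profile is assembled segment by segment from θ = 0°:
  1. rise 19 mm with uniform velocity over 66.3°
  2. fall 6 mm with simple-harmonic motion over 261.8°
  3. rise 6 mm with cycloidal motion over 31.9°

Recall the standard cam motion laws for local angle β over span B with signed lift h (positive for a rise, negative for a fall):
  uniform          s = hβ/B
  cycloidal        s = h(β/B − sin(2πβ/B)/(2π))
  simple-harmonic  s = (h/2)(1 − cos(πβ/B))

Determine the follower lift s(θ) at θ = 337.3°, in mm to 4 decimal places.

seg 1 [0°–66.3°] uniform, h=19: full span → s += 19 → s = 19.0000
seg 2 [66.3°–328.1°] simple-harmonic, h=-6: full span → s += -6 → s = 13.0000
seg 3 [328.1°–360°] cycloidal, h=6: θ=337.3° here. β=9.2, B=31.9. 6·(0.2884 − sin(2π·0.2884)/(2π)) = 0.8031 → s = 13.8031

13.8031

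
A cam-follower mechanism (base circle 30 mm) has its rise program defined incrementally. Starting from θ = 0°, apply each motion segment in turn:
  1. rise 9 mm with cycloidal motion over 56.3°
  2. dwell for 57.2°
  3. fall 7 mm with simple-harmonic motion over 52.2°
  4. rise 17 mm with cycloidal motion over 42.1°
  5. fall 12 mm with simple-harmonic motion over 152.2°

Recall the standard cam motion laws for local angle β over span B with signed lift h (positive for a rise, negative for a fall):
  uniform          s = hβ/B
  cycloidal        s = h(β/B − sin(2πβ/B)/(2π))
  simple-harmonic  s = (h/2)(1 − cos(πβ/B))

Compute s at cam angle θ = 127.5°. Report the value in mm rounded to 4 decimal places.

seg 1 [0°–56.3°] cycloidal, h=9: full span → s += 9 → s = 9.0000
seg 2 [56.3°–113.5°] dwell: s stays 9.0000
seg 3 [113.5°–165.7°] simple-harmonic, h=-7: θ=127.5° here. β=14, B=52.2. -7/2·(1 − cos(π·0.2682)) = -1.1706 → s = 7.8294

7.8294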